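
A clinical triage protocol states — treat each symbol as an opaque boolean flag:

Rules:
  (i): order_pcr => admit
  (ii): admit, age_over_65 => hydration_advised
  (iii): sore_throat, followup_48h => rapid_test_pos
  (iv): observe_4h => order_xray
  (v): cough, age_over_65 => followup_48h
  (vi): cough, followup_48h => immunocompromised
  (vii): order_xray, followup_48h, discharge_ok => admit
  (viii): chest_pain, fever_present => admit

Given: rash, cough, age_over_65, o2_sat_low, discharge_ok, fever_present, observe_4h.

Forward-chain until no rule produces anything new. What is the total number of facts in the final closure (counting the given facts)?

Round 1: (iv) [observe_4h => order_xray]; (v) [cough, age_over_65 => followup_48h]. New: order_xray, followup_48h.
Round 2: (vi) [cough, followup_48h => immunocompromised]; (vii) [order_xray, followup_48h, discharge_ok => admit]. New: immunocompromised, admit.
Round 3: (ii) [admit, age_over_65 => hydration_advised]. New: hydration_advised.
Closure: {admit, age_over_65, cough, discharge_ok, fever_present, followup_48h, hydration_advised, immunocompromised, o2_sat_low, observe_4h, order_xray, rash} — 12 facts.

12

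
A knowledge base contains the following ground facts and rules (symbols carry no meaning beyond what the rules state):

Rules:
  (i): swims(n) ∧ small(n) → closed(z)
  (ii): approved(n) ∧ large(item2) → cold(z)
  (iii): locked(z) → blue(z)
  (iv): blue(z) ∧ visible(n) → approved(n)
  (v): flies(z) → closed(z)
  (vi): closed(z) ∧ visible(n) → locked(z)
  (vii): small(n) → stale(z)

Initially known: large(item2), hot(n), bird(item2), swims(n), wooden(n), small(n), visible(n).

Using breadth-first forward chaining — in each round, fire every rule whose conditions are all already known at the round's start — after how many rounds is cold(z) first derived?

Round 1: (i) [swims(n) ∧ small(n) → closed(z)]; (vii) [small(n) → stale(z)]. Adds closed(z), stale(z).
Round 2: (vi) [closed(z) ∧ visible(n) → locked(z)]. Adds locked(z).
Round 3: (iii) [locked(z) → blue(z)]. Adds blue(z).
Round 4: (iv) [blue(z) ∧ visible(n) → approved(n)]. Adds approved(n).
Round 5: (ii) [approved(n) ∧ large(item2) → cold(z)]. Adds cold(z).
cold(z) first appears in round 5.

5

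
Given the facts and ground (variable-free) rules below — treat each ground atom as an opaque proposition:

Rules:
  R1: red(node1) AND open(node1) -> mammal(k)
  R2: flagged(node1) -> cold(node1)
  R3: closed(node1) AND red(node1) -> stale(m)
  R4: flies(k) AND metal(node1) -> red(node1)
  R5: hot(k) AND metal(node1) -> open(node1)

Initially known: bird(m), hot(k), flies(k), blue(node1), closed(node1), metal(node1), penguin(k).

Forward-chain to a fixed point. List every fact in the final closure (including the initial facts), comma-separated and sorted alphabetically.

bird(m), blue(node1), closed(node1), flies(k), hot(k), mammal(k), metal(node1), open(node1), penguin(k), red(node1), stale(m)

[1] R4 [flies(k) AND metal(node1) -> red(node1)]; R5 [hot(k) AND metal(node1) -> open(node1)]. ⇒ new: red(node1), open(node1).
[2] R1 [red(node1) AND open(node1) -> mammal(k)]; R3 [closed(node1) AND red(node1) -> stale(m)]. ⇒ new: mammal(k), stale(m).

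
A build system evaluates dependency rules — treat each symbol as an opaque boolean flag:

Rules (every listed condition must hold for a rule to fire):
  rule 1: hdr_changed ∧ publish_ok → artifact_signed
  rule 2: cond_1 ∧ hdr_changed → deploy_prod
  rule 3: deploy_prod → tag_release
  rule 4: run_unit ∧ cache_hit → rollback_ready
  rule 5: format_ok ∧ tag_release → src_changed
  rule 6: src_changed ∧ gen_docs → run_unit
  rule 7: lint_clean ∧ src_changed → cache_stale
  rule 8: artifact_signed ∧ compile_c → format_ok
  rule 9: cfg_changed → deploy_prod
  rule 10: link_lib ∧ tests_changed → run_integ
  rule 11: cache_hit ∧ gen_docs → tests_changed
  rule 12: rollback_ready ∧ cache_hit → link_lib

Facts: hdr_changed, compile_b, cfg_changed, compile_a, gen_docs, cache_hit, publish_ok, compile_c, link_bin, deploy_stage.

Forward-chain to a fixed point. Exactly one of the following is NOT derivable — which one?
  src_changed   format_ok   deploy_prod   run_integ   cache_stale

Round 1: rule 1 [hdr_changed ∧ publish_ok → artifact_signed]; rule 9 [cfg_changed → deploy_prod]; rule 11 [cache_hit ∧ gen_docs → tests_changed]. Adds artifact_signed, deploy_prod, tests_changed.
Round 2: rule 3 [deploy_prod → tag_release]; rule 8 [artifact_signed ∧ compile_c → format_ok]. Adds tag_release, format_ok.
Round 3: rule 5 [format_ok ∧ tag_release → src_changed]. Adds src_changed.
Round 4: rule 6 [src_changed ∧ gen_docs → run_unit]. Adds run_unit.
Round 5: rule 4 [run_unit ∧ cache_hit → rollback_ready]. Adds rollback_ready.
Round 6: rule 12 [rollback_ready ∧ cache_hit → link_lib]. Adds link_lib.
Round 7: rule 10 [link_lib ∧ tests_changed → run_integ]. Adds run_integ.
Derived: src_changed (round 3), format_ok (round 2), run_integ (round 7), deploy_prod (round 1). cache_stale never appears in any round.

cache_stale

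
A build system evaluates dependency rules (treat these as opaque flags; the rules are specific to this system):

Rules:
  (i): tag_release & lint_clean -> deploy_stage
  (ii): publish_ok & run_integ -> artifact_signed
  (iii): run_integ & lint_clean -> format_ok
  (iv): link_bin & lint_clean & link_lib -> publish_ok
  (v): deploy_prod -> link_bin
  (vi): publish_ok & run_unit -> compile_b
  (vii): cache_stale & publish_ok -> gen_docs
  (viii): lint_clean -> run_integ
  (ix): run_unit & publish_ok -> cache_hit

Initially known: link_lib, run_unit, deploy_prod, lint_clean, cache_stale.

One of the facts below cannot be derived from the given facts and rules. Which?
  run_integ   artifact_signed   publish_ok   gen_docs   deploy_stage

[1] (v) [deploy_prod -> link_bin]; (viii) [lint_clean -> run_integ]. ⇒ new: link_bin, run_integ.
[2] (iii) [run_integ & lint_clean -> format_ok]; (iv) [link_bin & lint_clean & link_lib -> publish_ok]. ⇒ new: format_ok, publish_ok.
[3] (ii) [publish_ok & run_integ -> artifact_signed]; (vi) [publish_ok & run_unit -> compile_b]; (vii) [cache_stale & publish_ok -> gen_docs]; (ix) [run_unit & publish_ok -> cache_hit]. ⇒ new: artifact_signed, compile_b, gen_docs, cache_hit.
Derived: publish_ok (round 2), run_integ (round 1), gen_docs (round 3), artifact_signed (round 3). deploy_stage never appears in any round.

deploy_stage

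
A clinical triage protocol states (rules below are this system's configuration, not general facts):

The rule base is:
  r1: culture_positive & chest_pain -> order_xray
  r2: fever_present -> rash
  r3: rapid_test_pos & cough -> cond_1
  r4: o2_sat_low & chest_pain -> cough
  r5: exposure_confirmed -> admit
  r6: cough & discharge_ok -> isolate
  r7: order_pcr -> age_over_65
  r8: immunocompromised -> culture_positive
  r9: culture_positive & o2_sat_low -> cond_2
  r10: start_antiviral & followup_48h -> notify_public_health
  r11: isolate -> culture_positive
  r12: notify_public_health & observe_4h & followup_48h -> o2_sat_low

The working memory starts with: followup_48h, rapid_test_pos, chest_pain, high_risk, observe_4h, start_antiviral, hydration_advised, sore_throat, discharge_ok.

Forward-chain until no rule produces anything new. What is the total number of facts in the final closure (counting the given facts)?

Round 1 fires r10, giving notify_public_health.
Round 2 fires r12, giving o2_sat_low.
Round 3 fires r4, giving cough.
Round 4 fires r3, r6, giving cond_1, isolate.
Round 5 fires r11, giving culture_positive.
Round 6 fires r1, r9, giving order_xray, cond_2.
Closure: {chest_pain, cond_1, cond_2, cough, culture_positive, discharge_ok, followup_48h, high_risk, hydration_advised, isolate, notify_public_health, o2_sat_low, observe_4h, order_xray, rapid_test_pos, sore_throat, start_antiviral} — 17 facts.

17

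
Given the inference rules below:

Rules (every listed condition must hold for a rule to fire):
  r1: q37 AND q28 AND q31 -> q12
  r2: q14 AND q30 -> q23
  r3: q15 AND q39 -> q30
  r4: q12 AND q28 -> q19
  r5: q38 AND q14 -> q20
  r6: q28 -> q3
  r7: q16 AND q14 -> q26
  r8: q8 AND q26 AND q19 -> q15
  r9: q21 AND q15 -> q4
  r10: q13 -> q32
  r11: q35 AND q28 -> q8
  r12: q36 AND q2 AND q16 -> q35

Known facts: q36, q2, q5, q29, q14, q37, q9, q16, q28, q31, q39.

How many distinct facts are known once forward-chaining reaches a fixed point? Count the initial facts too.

Round 1: r1 [q37 AND q28 AND q31 -> q12]; r6 [q28 -> q3]; r7 [q16 AND q14 -> q26]; r12 [q36 AND q2 AND q16 -> q35]. New: q12, q3, q26, q35.
Round 2: r4 [q12 AND q28 -> q19]; r11 [q35 AND q28 -> q8]. New: q19, q8.
Round 3: r8 [q8 AND q26 AND q19 -> q15]. New: q15.
Round 4: r3 [q15 AND q39 -> q30]. New: q30.
Round 5: r2 [q14 AND q30 -> q23]. New: q23.
Closure: {q12, q14, q15, q16, q19, q2, q23, q26, q28, q29, q3, q30, q31, q35, q36, q37, q39, q5, q8, q9} — 20 facts.

20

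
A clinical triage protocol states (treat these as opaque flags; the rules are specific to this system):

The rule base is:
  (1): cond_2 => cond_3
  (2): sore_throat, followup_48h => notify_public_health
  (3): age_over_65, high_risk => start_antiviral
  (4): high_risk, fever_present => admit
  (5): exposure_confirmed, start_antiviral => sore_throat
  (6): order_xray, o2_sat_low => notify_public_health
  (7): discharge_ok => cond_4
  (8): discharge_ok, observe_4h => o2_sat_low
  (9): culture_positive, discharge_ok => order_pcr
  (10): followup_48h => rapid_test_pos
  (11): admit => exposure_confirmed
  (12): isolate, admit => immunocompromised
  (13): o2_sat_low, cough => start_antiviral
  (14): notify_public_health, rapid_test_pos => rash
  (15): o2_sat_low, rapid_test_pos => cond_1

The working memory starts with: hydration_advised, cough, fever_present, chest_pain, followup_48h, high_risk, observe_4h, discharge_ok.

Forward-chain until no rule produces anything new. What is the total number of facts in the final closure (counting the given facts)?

Round 1: (4) [high_risk, fever_present => admit]; (7) [discharge_ok => cond_4]; (8) [discharge_ok, observe_4h => o2_sat_low]; (10) [followup_48h => rapid_test_pos]. Adds admit, cond_4, o2_sat_low, rapid_test_pos.
Round 2: (11) [admit => exposure_confirmed]; (13) [o2_sat_low, cough => start_antiviral]; (15) [o2_sat_low, rapid_test_pos => cond_1]. Adds exposure_confirmed, start_antiviral, cond_1.
Round 3: (5) [exposure_confirmed, start_antiviral => sore_throat]. Adds sore_throat.
Round 4: (2) [sore_throat, followup_48h => notify_public_health]. Adds notify_public_health.
Round 5: (14) [notify_public_health, rapid_test_pos => rash]. Adds rash.
Closure: {admit, chest_pain, cond_1, cond_4, cough, discharge_ok, exposure_confirmed, fever_present, followup_48h, high_risk, hydration_advised, notify_public_health, o2_sat_low, observe_4h, rapid_test_pos, rash, sore_throat, start_antiviral} — 18 facts.

18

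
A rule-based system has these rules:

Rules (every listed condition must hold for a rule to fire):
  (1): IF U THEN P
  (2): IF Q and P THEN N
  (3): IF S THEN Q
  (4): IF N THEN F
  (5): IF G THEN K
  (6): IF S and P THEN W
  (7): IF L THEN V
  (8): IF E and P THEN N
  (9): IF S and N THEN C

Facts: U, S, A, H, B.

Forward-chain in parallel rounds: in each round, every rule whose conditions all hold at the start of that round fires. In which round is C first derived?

3

Round 1: (1) [IF U THEN P]; (3) [IF S THEN Q]. New: P, Q.
Round 2: (2) [IF Q and P THEN N]; (6) [IF S and P THEN W]. New: N, W.
Round 3: (4) [IF N THEN F]; (9) [IF S and N THEN C]. New: F, C.
C first appears in round 3.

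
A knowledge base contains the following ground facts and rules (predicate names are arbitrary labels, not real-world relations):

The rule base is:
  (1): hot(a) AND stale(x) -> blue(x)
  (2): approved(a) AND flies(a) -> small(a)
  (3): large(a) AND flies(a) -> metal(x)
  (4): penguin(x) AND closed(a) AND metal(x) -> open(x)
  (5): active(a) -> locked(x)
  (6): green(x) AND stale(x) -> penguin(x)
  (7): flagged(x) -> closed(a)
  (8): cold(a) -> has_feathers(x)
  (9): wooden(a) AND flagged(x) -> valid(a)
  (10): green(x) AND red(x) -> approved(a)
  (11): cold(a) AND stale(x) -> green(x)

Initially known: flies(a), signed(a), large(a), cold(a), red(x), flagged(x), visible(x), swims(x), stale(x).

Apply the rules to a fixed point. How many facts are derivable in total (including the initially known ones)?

[1] (3) [large(a) AND flies(a) -> metal(x)]; (7) [flagged(x) -> closed(a)]; (8) [cold(a) -> has_feathers(x)]; (11) [cold(a) AND stale(x) -> green(x)]. ⇒ new: metal(x), closed(a), has_feathers(x), green(x).
[2] (6) [green(x) AND stale(x) -> penguin(x)]; (10) [green(x) AND red(x) -> approved(a)]. ⇒ new: penguin(x), approved(a).
[3] (2) [approved(a) AND flies(a) -> small(a)]; (4) [penguin(x) AND closed(a) AND metal(x) -> open(x)]. ⇒ new: small(a), open(x).
Closure: {approved(a), closed(a), cold(a), flagged(x), flies(a), green(x), has_feathers(x), large(a), metal(x), open(x), penguin(x), red(x), signed(a), small(a), stale(x), swims(x), visible(x)} — 17 facts.

17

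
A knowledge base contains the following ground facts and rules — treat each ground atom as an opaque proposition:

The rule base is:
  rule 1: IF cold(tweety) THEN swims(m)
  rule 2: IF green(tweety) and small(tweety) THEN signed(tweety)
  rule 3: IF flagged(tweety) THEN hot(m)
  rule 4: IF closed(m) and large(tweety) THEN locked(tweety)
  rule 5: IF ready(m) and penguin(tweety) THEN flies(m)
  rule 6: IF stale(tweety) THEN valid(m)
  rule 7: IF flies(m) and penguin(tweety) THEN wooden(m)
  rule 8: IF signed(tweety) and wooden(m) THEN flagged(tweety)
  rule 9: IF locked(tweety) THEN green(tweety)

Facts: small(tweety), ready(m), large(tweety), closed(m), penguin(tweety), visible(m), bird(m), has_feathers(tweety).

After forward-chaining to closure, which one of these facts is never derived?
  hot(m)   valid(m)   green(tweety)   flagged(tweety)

Round 1 — rule 4, rule 5, derive locked(tweety), flies(m).
Round 2 — rule 7, rule 9, derive wooden(m), green(tweety).
Round 3 — rule 2, derive signed(tweety).
Round 4 — rule 8, derive flagged(tweety).
Round 5 — rule 3, derive hot(m).
Derived: green(tweety) (round 2), hot(m) (round 5), flagged(tweety) (round 4). valid(m) never appears in any round.

valid(m)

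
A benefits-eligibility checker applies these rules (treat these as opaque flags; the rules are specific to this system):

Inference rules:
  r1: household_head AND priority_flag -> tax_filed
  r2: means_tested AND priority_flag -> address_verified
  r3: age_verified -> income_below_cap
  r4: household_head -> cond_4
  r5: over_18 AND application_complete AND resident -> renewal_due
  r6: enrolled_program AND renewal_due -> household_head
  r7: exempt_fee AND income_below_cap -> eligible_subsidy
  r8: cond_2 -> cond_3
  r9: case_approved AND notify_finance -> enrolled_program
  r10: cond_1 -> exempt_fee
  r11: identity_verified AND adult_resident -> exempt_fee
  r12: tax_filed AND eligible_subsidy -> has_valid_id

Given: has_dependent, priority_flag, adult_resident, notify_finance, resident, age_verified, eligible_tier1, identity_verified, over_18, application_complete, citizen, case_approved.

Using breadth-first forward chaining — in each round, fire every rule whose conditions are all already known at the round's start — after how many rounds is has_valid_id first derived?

4

Round 1: r3 [age_verified -> income_below_cap]; r5 [over_18 AND application_complete AND resident -> renewal_due]; r9 [case_approved AND notify_finance -> enrolled_program]; r11 [identity_verified AND adult_resident -> exempt_fee]. New: income_below_cap, renewal_due, enrolled_program, exempt_fee.
Round 2: r6 [enrolled_program AND renewal_due -> household_head]; r7 [exempt_fee AND income_below_cap -> eligible_subsidy]. New: household_head, eligible_subsidy.
Round 3: r1 [household_head AND priority_flag -> tax_filed]; r4 [household_head -> cond_4]. New: tax_filed, cond_4.
Round 4: r12 [tax_filed AND eligible_subsidy -> has_valid_id]. New: has_valid_id.
has_valid_id first appears in round 4.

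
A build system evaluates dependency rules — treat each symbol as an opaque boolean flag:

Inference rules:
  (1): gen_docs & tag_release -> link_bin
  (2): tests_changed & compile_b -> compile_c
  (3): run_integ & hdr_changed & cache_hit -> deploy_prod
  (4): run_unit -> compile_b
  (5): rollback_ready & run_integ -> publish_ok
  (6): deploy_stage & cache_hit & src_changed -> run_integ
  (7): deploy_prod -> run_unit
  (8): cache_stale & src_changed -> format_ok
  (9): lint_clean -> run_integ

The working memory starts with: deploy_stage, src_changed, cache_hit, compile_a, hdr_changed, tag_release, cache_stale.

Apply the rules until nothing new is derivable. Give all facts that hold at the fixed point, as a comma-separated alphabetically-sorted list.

Round 1 — (6), (8), derive run_integ, format_ok.
Round 2 — (3), derive deploy_prod.
Round 3 — (7), derive run_unit.
Round 4 — (4), derive compile_b.

cache_hit, cache_stale, compile_a, compile_b, deploy_prod, deploy_stage, format_ok, hdr_changed, run_integ, run_unit, src_changed, tag_release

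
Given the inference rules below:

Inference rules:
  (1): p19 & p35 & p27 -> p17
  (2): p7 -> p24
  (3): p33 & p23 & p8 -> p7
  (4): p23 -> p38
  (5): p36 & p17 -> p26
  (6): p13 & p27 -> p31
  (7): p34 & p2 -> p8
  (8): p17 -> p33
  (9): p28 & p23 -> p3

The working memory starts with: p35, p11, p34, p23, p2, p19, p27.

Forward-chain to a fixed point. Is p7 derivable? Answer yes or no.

yes

Round 1 fires (1), (4), (7), giving p17, p38, p8.
Round 2 fires (8), giving p33.
Round 3 fires (3), giving p7.
Round 4 fires (2), giving p24.
p7 appears in round 3, so it is derivable.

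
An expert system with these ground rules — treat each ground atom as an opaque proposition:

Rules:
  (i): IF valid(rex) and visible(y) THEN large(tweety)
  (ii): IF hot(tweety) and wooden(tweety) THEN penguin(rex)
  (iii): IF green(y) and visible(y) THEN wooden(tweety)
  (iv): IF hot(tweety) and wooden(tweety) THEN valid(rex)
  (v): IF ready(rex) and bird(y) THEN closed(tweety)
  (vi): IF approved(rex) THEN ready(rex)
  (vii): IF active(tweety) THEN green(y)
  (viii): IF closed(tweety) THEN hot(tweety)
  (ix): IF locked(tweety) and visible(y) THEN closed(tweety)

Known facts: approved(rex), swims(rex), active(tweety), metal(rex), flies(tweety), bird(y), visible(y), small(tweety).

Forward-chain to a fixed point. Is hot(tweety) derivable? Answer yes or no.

Round 1 fires (vi), (vii), giving ready(rex), green(y).
Round 2 fires (iii), (v), giving wooden(tweety), closed(tweety).
Round 3 fires (viii), giving hot(tweety).
Round 4 fires (ii), (iv), giving penguin(rex), valid(rex).
Round 5 fires (i), giving large(tweety).
hot(tweety) appears in round 3, so it is derivable.

yes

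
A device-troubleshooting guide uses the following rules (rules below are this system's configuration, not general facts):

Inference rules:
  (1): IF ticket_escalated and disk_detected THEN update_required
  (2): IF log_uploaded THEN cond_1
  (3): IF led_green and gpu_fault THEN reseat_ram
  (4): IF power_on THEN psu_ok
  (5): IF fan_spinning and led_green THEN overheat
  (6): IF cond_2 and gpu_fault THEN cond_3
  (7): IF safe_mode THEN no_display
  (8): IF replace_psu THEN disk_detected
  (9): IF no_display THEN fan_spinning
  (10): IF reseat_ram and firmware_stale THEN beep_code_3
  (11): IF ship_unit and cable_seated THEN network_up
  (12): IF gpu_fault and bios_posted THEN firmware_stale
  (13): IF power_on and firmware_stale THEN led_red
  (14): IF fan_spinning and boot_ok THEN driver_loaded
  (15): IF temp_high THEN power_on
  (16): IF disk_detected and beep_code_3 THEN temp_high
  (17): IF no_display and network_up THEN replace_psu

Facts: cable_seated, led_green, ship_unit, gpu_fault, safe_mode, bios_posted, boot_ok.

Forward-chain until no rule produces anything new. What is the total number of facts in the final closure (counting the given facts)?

Round 1: (3) [IF led_green and gpu_fault THEN reseat_ram]; (7) [IF safe_mode THEN no_display]; (11) [IF ship_unit and cable_seated THEN network_up]; (12) [IF gpu_fault and bios_posted THEN firmware_stale]. New: reseat_ram, no_display, network_up, firmware_stale.
Round 2: (9) [IF no_display THEN fan_spinning]; (10) [IF reseat_ram and firmware_stale THEN beep_code_3]; (17) [IF no_display and network_up THEN replace_psu]. New: fan_spinning, beep_code_3, replace_psu.
Round 3: (5) [IF fan_spinning and led_green THEN overheat]; (8) [IF replace_psu THEN disk_detected]; (14) [IF fan_spinning and boot_ok THEN driver_loaded]. New: overheat, disk_detected, driver_loaded.
Round 4: (16) [IF disk_detected and beep_code_3 THEN temp_high]. New: temp_high.
Round 5: (15) [IF temp_high THEN power_on]. New: power_on.
Round 6: (4) [IF power_on THEN psu_ok]; (13) [IF power_on and firmware_stale THEN led_red]. New: psu_ok, led_red.
Closure: {beep_code_3, bios_posted, boot_ok, cable_seated, disk_detected, driver_loaded, fan_spinning, firmware_stale, gpu_fault, led_green, led_red, network_up, no_display, overheat, power_on, psu_ok, replace_psu, reseat_ram, safe_mode, ship_unit, temp_high} — 21 facts.

21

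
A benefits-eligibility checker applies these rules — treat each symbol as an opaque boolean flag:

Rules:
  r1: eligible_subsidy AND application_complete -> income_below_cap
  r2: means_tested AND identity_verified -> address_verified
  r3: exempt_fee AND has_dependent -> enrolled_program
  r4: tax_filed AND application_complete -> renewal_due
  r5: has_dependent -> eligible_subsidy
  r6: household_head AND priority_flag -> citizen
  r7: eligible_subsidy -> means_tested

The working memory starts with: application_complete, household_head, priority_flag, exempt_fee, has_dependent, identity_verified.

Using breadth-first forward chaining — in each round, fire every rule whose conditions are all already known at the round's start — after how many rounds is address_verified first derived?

Round 1 — r3, r5, r6, derive enrolled_program, eligible_subsidy, citizen.
Round 2 — r1, r7, derive income_below_cap, means_tested.
Round 3 — r2, derive address_verified.
address_verified first appears in round 3.

3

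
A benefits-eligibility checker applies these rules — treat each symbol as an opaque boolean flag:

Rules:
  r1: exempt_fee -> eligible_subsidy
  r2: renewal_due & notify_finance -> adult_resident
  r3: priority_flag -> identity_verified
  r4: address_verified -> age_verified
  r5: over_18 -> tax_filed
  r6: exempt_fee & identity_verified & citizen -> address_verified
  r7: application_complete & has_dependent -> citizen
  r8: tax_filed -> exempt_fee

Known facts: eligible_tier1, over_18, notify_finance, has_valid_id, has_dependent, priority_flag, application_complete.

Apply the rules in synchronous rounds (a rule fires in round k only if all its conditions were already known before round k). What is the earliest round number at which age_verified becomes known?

Round 1 fires r3, r5, r7, giving identity_verified, tax_filed, citizen.
Round 2 fires r8, giving exempt_fee.
Round 3 fires r1, r6, giving eligible_subsidy, address_verified.
Round 4 fires r4, giving age_verified.
age_verified first appears in round 4.

4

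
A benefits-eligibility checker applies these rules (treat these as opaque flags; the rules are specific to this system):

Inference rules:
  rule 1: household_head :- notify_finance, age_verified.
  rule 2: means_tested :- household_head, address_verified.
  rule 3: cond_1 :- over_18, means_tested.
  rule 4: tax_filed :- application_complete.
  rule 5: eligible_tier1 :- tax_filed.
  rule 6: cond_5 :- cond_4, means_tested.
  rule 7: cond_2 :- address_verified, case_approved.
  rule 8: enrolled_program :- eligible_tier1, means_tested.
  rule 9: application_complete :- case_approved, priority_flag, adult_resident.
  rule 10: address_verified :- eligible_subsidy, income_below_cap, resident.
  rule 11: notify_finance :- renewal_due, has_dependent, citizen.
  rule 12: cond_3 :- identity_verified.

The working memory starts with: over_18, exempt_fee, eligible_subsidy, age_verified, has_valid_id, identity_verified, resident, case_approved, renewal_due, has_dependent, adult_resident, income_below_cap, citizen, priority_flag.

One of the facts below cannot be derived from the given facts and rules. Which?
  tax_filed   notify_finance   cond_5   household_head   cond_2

cond_5

Round 1: rule 9 [application_complete :- case_approved, priority_flag, adult_resident.]; rule 10 [address_verified :- eligible_subsidy, income_below_cap, resident.]; rule 11 [notify_finance :- renewal_due, has_dependent, citizen.]; rule 12 [cond_3 :- identity_verified.]. New: application_complete, address_verified, notify_finance, cond_3.
Round 2: rule 1 [household_head :- notify_finance, age_verified.]; rule 4 [tax_filed :- application_complete.]; rule 7 [cond_2 :- address_verified, case_approved.]. New: household_head, tax_filed, cond_2.
Round 3: rule 2 [means_tested :- household_head, address_verified.]; rule 5 [eligible_tier1 :- tax_filed.]. New: means_tested, eligible_tier1.
Round 4: rule 3 [cond_1 :- over_18, means_tested.]; rule 8 [enrolled_program :- eligible_tier1, means_tested.]. New: cond_1, enrolled_program.
Derived: household_head (round 2), tax_filed (round 2), notify_finance (round 1), cond_2 (round 2). cond_5 never appears in any round.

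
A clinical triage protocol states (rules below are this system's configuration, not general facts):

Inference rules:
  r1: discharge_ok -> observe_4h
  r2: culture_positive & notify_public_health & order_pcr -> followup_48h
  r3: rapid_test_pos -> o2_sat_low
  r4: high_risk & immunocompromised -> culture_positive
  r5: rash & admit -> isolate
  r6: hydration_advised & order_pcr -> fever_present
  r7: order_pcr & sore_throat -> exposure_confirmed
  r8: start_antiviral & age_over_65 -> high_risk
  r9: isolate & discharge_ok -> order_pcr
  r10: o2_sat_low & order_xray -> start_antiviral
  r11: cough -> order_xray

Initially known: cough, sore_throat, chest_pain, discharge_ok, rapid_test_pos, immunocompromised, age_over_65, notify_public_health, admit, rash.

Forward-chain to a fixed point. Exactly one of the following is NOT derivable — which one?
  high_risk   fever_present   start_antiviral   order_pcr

fever_present

[1] r1 [discharge_ok -> observe_4h]; r3 [rapid_test_pos -> o2_sat_low]; r5 [rash & admit -> isolate]; r11 [cough -> order_xray]. ⇒ new: observe_4h, o2_sat_low, isolate, order_xray.
[2] r9 [isolate & discharge_ok -> order_pcr]; r10 [o2_sat_low & order_xray -> start_antiviral]. ⇒ new: order_pcr, start_antiviral.
[3] r7 [order_pcr & sore_throat -> exposure_confirmed]; r8 [start_antiviral & age_over_65 -> high_risk]. ⇒ new: exposure_confirmed, high_risk.
[4] r4 [high_risk & immunocompromised -> culture_positive]. ⇒ new: culture_positive.
[5] r2 [culture_positive & notify_public_health & order_pcr -> followup_48h]. ⇒ new: followup_48h.
Derived: start_antiviral (round 2), order_pcr (round 2), high_risk (round 3). fever_present never appears in any round.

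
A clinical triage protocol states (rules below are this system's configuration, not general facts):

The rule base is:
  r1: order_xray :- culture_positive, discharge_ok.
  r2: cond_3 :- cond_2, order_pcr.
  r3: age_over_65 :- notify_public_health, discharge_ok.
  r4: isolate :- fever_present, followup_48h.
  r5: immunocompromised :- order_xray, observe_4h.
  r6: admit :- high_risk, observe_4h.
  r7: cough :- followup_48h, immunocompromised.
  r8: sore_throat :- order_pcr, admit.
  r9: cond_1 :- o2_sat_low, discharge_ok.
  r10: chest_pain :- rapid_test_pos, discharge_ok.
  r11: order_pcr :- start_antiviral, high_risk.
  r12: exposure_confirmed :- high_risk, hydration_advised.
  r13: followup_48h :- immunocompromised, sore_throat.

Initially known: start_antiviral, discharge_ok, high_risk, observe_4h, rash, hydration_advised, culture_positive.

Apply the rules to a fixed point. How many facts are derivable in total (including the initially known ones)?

Round 1: r1 [order_xray :- culture_positive, discharge_ok.]; r6 [admit :- high_risk, observe_4h.]; r11 [order_pcr :- start_antiviral, high_risk.]; r12 [exposure_confirmed :- high_risk, hydration_advised.]. Adds order_xray, admit, order_pcr, exposure_confirmed.
Round 2: r5 [immunocompromised :- order_xray, observe_4h.]; r8 [sore_throat :- order_pcr, admit.]. Adds immunocompromised, sore_throat.
Round 3: r13 [followup_48h :- immunocompromised, sore_throat.]. Adds followup_48h.
Round 4: r7 [cough :- followup_48h, immunocompromised.]. Adds cough.
Closure: {admit, cough, culture_positive, discharge_ok, exposure_confirmed, followup_48h, high_risk, hydration_advised, immunocompromised, observe_4h, order_pcr, order_xray, rash, sore_throat, start_antiviral} — 15 facts.

15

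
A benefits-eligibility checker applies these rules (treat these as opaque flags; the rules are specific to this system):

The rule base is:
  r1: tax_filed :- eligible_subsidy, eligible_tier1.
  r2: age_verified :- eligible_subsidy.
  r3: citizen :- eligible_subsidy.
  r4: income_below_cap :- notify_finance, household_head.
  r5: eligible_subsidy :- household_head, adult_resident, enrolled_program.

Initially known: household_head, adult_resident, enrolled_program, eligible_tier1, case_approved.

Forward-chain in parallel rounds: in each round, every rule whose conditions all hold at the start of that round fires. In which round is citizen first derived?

2

[1] r5 [eligible_subsidy :- household_head, adult_resident, enrolled_program.]. ⇒ new: eligible_subsidy.
[2] r1 [tax_filed :- eligible_subsidy, eligible_tier1.]; r2 [age_verified :- eligible_subsidy.]; r3 [citizen :- eligible_subsidy.]. ⇒ new: tax_filed, age_verified, citizen.
citizen first appears in round 2.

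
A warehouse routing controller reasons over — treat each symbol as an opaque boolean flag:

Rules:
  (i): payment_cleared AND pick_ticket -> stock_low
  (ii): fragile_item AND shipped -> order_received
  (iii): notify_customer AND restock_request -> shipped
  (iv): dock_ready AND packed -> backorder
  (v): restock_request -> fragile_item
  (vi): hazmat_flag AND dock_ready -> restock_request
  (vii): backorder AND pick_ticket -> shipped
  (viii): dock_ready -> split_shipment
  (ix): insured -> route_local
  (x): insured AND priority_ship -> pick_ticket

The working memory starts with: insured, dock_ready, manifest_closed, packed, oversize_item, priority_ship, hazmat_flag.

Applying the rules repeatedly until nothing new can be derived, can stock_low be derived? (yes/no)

no

Round 1 — (iv), (vi), (viii), (ix), (x), derive backorder, restock_request, split_shipment, route_local, pick_ticket.
Round 2 — (v), (vii), derive fragile_item, shipped.
Round 3 — (ii), derive order_received.
Fixed point reached. stock_low is concluded only by (i); (i) needs payment_cleared (never derived).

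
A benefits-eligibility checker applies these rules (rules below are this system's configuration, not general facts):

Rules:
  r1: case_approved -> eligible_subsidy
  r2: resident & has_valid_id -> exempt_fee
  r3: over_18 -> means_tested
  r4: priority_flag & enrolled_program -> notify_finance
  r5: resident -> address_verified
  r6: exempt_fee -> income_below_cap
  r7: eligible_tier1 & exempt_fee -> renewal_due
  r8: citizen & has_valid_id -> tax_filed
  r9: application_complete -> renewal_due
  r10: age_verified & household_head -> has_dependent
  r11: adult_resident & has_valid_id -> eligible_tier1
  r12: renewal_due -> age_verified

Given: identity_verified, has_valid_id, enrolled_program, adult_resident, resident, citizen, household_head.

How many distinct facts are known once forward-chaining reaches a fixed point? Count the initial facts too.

15

[1] r2 [resident & has_valid_id -> exempt_fee]; r5 [resident -> address_verified]; r8 [citizen & has_valid_id -> tax_filed]; r11 [adult_resident & has_valid_id -> eligible_tier1]. ⇒ new: exempt_fee, address_verified, tax_filed, eligible_tier1.
[2] r6 [exempt_fee -> income_below_cap]; r7 [eligible_tier1 & exempt_fee -> renewal_due]. ⇒ new: income_below_cap, renewal_due.
[3] r12 [renewal_due -> age_verified]. ⇒ new: age_verified.
[4] r10 [age_verified & household_head -> has_dependent]. ⇒ new: has_dependent.
Closure: {address_verified, adult_resident, age_verified, citizen, eligible_tier1, enrolled_program, exempt_fee, has_dependent, has_valid_id, household_head, identity_verified, income_below_cap, renewal_due, resident, tax_filed} — 15 facts.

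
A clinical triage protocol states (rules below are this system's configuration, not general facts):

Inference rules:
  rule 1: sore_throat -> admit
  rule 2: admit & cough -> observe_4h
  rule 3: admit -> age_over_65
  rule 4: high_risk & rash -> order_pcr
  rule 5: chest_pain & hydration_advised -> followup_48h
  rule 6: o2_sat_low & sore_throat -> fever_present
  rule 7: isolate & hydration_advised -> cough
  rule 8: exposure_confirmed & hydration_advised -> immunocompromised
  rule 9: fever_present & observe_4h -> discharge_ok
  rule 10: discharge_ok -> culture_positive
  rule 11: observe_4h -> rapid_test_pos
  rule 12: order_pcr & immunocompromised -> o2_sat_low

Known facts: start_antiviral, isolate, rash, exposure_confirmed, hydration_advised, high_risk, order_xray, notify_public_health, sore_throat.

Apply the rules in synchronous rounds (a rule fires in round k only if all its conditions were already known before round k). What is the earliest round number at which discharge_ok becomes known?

4

Round 1 fires rule 1, rule 4, rule 7, rule 8, giving admit, order_pcr, cough, immunocompromised.
Round 2 fires rule 2, rule 3, rule 12, giving observe_4h, age_over_65, o2_sat_low.
Round 3 fires rule 6, rule 11, giving fever_present, rapid_test_pos.
Round 4 fires rule 9, giving discharge_ok.
discharge_ok first appears in round 4.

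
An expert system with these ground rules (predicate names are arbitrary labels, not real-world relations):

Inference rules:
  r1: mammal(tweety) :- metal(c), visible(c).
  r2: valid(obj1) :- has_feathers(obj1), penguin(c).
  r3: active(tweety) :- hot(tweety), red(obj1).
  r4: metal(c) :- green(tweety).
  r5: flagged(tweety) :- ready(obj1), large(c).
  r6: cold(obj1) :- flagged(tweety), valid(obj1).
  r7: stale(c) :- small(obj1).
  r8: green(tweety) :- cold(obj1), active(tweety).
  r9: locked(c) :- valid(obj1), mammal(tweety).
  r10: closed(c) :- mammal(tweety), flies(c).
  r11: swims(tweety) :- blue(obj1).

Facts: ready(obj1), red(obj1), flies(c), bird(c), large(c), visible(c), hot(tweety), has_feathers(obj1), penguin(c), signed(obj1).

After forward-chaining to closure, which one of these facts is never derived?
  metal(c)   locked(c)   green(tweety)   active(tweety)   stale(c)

[1] r2 [valid(obj1) :- has_feathers(obj1), penguin(c).]; r3 [active(tweety) :- hot(tweety), red(obj1).]; r5 [flagged(tweety) :- ready(obj1), large(c).]. ⇒ new: valid(obj1), active(tweety), flagged(tweety).
[2] r6 [cold(obj1) :- flagged(tweety), valid(obj1).]. ⇒ new: cold(obj1).
[3] r8 [green(tweety) :- cold(obj1), active(tweety).]. ⇒ new: green(tweety).
[4] r4 [metal(c) :- green(tweety).]. ⇒ new: metal(c).
[5] r1 [mammal(tweety) :- metal(c), visible(c).]. ⇒ new: mammal(tweety).
[6] r9 [locked(c) :- valid(obj1), mammal(tweety).]; r10 [closed(c) :- mammal(tweety), flies(c).]. ⇒ new: locked(c), closed(c).
Derived: green(tweety) (round 3), locked(c) (round 6), metal(c) (round 4), active(tweety) (round 1). stale(c) never appears in any round.

stale(c)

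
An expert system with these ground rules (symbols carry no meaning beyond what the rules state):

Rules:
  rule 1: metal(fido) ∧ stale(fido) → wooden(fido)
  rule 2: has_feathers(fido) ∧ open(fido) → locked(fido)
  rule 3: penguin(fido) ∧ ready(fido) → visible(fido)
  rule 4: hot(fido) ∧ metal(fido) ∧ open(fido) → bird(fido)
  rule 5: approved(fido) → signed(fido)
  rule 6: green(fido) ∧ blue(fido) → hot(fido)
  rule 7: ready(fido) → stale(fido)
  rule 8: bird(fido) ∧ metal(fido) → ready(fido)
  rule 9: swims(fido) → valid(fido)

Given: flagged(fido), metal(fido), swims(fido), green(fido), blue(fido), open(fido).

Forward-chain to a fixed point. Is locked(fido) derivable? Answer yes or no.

no

Round 1 fires rule 6, rule 9, giving hot(fido), valid(fido).
Round 2 fires rule 4, giving bird(fido).
Round 3 fires rule 8, giving ready(fido).
Round 4 fires rule 7, giving stale(fido).
Round 5 fires rule 1, giving wooden(fido).
Fixed point reached. locked(fido) is concluded only by rule 2; rule 2 needs has_feathers(fido) (never derived).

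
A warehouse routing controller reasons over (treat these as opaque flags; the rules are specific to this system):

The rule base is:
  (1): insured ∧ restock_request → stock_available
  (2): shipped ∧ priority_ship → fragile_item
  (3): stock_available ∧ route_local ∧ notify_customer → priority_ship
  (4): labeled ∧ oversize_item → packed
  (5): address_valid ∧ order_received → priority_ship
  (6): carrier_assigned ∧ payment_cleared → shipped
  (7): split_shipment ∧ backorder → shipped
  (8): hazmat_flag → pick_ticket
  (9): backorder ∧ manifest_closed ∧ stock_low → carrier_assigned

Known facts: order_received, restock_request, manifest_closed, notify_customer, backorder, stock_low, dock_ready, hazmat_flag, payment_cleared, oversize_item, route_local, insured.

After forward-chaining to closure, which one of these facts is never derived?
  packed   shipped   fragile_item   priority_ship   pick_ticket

Round 1 — (1), (8), (9), derive stock_available, pick_ticket, carrier_assigned.
Round 2 — (3), (6), derive priority_ship, shipped.
Round 3 — (2), derive fragile_item.
Derived: pick_ticket (round 1), priority_ship (round 2), shipped (round 2), fragile_item (round 3). packed never appears in any round.

packed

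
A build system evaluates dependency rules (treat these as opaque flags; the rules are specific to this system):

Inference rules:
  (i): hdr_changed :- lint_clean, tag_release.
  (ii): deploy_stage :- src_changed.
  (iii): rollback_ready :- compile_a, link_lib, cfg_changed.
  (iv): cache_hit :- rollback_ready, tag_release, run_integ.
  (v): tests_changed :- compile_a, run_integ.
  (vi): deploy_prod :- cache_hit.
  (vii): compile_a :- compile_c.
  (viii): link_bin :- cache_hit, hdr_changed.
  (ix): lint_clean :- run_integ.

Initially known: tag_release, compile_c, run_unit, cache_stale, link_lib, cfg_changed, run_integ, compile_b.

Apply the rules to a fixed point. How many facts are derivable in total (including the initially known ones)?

16

Round 1: (vii) [compile_a :- compile_c.]; (ix) [lint_clean :- run_integ.]. Adds compile_a, lint_clean.
Round 2: (i) [hdr_changed :- lint_clean, tag_release.]; (iii) [rollback_ready :- compile_a, link_lib, cfg_changed.]; (v) [tests_changed :- compile_a, run_integ.]. Adds hdr_changed, rollback_ready, tests_changed.
Round 3: (iv) [cache_hit :- rollback_ready, tag_release, run_integ.]. Adds cache_hit.
Round 4: (vi) [deploy_prod :- cache_hit.]; (viii) [link_bin :- cache_hit, hdr_changed.]. Adds deploy_prod, link_bin.
Closure: {cache_hit, cache_stale, cfg_changed, compile_a, compile_b, compile_c, deploy_prod, hdr_changed, link_bin, link_lib, lint_clean, rollback_ready, run_integ, run_unit, tag_release, tests_changed} — 16 facts.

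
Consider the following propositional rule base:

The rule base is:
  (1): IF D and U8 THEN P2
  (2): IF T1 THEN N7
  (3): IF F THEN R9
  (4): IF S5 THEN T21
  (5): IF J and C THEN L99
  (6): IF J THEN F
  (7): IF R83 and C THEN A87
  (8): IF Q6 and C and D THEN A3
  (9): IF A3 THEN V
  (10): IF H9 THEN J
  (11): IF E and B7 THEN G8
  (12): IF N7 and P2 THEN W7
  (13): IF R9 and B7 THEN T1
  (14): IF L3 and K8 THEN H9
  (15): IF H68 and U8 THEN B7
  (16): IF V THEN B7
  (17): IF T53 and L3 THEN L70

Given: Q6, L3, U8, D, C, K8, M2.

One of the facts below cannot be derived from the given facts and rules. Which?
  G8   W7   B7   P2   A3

G8

Round 1: (1) [IF D and U8 THEN P2]; (8) [IF Q6 and C and D THEN A3]; (14) [IF L3 and K8 THEN H9]. Adds P2, A3, H9.
Round 2: (9) [IF A3 THEN V]; (10) [IF H9 THEN J]. Adds V, J.
Round 3: (5) [IF J and C THEN L99]; (6) [IF J THEN F]; (16) [IF V THEN B7]. Adds L99, F, B7.
Round 4: (3) [IF F THEN R9]. Adds R9.
Round 5: (13) [IF R9 and B7 THEN T1]. Adds T1.
Round 6: (2) [IF T1 THEN N7]. Adds N7.
Round 7: (12) [IF N7 and P2 THEN W7]. Adds W7.
Derived: W7 (round 7), B7 (round 3), P2 (round 1), A3 (round 1). G8 never appears in any round.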